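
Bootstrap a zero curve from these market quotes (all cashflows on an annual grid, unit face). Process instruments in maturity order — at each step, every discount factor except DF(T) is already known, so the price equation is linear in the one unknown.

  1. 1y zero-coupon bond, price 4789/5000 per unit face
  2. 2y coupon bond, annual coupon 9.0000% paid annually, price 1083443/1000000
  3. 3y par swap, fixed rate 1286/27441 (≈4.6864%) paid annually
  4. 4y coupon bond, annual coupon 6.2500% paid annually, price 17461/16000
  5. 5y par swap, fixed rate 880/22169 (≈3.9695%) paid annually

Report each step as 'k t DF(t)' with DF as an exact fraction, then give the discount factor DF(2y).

step 1 [1y] zero: DF = P = 4789/5000 ≈ 0.957800
step 2 [2y] bond c/1=9/100: DF=(1083443/1000000 − 9/100·(0.957800))/(1+9/100) = 9149/10000 ≈ 0.914900
step 3 [3y] swap r/1=1286/27441: DF=(1 − 1286/27441·(0.957800+0.914900))/(1+1286/27441) = 4357/5000 ≈ 0.871400
step 4 [4y] bond c/1=1/16: DF=(17461/16000 − 1/16·(0.957800+0.914900+0.871400))/(1+1/16) = 8657/10000 ≈ 0.865700
step 5 [5y] swap r/1=880/22169: DF=(1 − 880/22169·(0.957800+0.914900+0.871400+0.865700))/(1+880/22169) = 103/125 ≈ 0.824000

1 1 4789/5000
2 2 9149/10000
3 3 4357/5000
4 4 8657/10000
5 5 103/125
DF(2y) = 9149/10000 ≈ 0.914900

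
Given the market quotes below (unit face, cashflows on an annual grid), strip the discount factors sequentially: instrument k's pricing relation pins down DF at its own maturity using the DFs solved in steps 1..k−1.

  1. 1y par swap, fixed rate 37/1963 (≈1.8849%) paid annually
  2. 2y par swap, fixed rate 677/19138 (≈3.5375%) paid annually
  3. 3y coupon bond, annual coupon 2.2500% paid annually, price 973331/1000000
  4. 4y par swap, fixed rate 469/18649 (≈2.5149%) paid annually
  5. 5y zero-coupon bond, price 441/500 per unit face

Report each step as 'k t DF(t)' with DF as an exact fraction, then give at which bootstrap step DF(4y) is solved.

1 1 1963/2000
2 2 9323/10000
3 3 4549/5000
4 4 4531/5000
5 5 441/500
DF(4y) is solved at step 4

step 1 [1y] swap r/1=37/1963: DF=(1 − 37/1963·(0))/(1+37/1963) = 1963/2000 ≈ 0.981500
step 2 [2y] swap r/1=677/19138: DF=(1 − 677/19138·(0.981500))/(1+677/19138) = 9323/10000 ≈ 0.932300
step 3 [3y] bond c/1=9/400: DF=(973331/1000000 − 9/400·(0.981500+0.932300))/(1+9/400) = 4549/5000 ≈ 0.909800
step 4 [4y] swap r/1=469/18649: DF=(1 − 469/18649·(0.981500+0.932300+0.909800))/(1+469/18649) = 4531/5000 ≈ 0.906200
step 5 [5y] zero: DF = P = 441/500 ≈ 0.882000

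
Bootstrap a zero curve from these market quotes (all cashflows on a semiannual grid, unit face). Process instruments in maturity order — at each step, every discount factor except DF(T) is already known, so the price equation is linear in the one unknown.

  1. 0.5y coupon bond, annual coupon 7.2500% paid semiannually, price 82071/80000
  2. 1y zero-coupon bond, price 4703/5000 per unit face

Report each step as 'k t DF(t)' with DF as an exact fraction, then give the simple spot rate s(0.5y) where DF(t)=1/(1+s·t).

step 1 [0.5y] bond c/2=29/800: DF=(82071/80000 − 29/800·(0))/(1+29/800) = 99/100 ≈ 0.990000
step 2 [1y] zero: DF = P = 4703/5000 ≈ 0.940600

1 1/2 99/100
2 1 4703/5000
s(0.5y) = (1/(99/100) − 1)/(1/2) = 2/99 ≈ 2.0202%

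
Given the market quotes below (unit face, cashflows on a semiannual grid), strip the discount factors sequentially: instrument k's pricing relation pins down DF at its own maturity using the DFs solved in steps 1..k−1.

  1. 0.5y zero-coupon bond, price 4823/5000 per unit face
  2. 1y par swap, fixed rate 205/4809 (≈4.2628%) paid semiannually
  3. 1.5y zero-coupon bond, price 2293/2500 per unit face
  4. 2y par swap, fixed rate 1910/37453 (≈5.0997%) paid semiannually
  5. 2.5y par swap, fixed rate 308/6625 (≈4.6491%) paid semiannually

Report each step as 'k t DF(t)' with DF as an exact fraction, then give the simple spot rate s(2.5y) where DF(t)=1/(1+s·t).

1 1/2 4823/5000
2 1 959/1000
3 3/2 2293/2500
4 2 1809/2000
5 5/2 4461/5000
s(2.5y) = (1/(4461/5000) − 1)/(5/2) = 1078/22305 ≈ 4.8330%

step 1 [0.5y] zero: DF = P = 4823/5000 ≈ 0.964600
step 2 [1y] swap r/2=205/9618: DF=(1 − 205/9618·(0.964600))/(1+205/9618) = 959/1000 ≈ 0.959000
step 3 [1.5y] zero: DF = P = 2293/2500 ≈ 0.917200
step 4 [2y] swap r/2=955/37453: DF=(1 − 955/37453·(0.964600+0.959000+0.917200))/(1+955/37453) = 1809/2000 ≈ 0.904500
step 5 [2.5y] swap r/2=154/6625: DF=(1 − 154/6625·(0.964600+0.959000+0.917200+0.904500))/(1+154/6625) = 4461/5000 ≈ 0.892200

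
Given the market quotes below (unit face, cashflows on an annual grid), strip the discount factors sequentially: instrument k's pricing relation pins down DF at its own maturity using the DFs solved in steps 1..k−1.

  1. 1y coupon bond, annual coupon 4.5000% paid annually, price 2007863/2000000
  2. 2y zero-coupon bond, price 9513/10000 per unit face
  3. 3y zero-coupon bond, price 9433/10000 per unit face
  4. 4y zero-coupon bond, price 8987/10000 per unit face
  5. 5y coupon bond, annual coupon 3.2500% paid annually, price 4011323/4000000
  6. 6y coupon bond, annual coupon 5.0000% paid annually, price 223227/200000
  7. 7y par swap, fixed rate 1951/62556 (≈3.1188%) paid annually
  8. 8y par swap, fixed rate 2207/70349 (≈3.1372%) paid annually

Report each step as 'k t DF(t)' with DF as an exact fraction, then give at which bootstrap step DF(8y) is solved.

1 1 9607/10000
2 2 9513/10000
3 3 9433/10000
4 4 8987/10000
5 5 8531/10000
6 6 2109/2500
7 7 8049/10000
8 8 7793/10000
DF(8y) is solved at step 8

step 1 [1y] bond c/1=9/200: DF=(2007863/2000000 − 9/200·(0))/(1+9/200) = 9607/10000 ≈ 0.960700
step 2 [2y] zero: DF = P = 9513/10000 ≈ 0.951300
step 3 [3y] zero: DF = P = 9433/10000 ≈ 0.943300
step 4 [4y] zero: DF = P = 8987/10000 ≈ 0.898700
step 5 [5y] bond c/1=13/400: DF=(4011323/4000000 − 13/400·(0.960700+0.951300+0.943300+0.898700))/(1+13/400) = 8531/10000 ≈ 0.853100
step 6 [6y] bond c/1=1/20: DF=(223227/200000 − 1/20·(0.960700+0.951300+0.943300+0.898700+0.853100))/(1+1/20) = 2109/2500 ≈ 0.843600
step 7 [7y] swap r/1=1951/62556: DF=(1 − 1951/62556·(0.960700+0.951300+0.943300+0.898700+0.853100+0.843600))/(1+1951/62556) = 8049/10000 ≈ 0.804900
step 8 [8y] swap r/1=2207/70349: DF=(1 − 2207/70349·(0.960700+0.951300+0.943300+0.898700+0.853100+0.843600+0.804900))/(1+2207/70349) = 7793/10000 ≈ 0.779300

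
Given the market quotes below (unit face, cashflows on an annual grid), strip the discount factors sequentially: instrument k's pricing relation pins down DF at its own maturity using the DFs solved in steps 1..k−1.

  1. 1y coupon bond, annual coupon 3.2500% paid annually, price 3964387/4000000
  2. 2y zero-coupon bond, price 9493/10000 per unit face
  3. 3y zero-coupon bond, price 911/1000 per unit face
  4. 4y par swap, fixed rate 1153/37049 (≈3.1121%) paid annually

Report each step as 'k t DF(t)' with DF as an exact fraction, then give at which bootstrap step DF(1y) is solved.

step 1 [1y] bond c/1=13/400: DF=(3964387/4000000 − 13/400·(0))/(1+13/400) = 9599/10000 ≈ 0.959900
step 2 [2y] zero: DF = P = 9493/10000 ≈ 0.949300
step 3 [3y] zero: DF = P = 911/1000 ≈ 0.911000
step 4 [4y] swap r/1=1153/37049: DF=(1 − 1153/37049·(0.959900+0.949300+0.911000))/(1+1153/37049) = 8847/10000 ≈ 0.884700

1 1 9599/10000
2 2 9493/10000
3 3 911/1000
4 4 8847/10000
DF(1y) is solved at step 1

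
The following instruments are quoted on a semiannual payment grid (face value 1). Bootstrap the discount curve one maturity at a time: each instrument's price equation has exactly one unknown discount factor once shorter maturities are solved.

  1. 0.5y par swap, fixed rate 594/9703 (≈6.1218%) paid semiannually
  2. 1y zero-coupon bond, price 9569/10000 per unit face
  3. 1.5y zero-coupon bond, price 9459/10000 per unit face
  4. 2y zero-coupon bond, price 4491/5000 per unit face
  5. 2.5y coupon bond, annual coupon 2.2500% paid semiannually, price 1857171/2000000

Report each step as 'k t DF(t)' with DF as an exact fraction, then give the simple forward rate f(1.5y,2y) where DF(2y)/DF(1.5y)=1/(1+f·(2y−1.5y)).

1 1/2 9703/10000
2 1 9569/10000
3 3/2 9459/10000
4 2 4491/5000
5 5/2 8763/10000
f(1.5y,2y) = ((9459/10000)/(4491/5000) − 1)/(1/2) = 53/499 ≈ 10.6212%

step 1 [0.5y] swap r/2=297/9703: DF=(1 − 297/9703·(0))/(1+297/9703) = 9703/10000 ≈ 0.970300
step 2 [1y] zero: DF = P = 9569/10000 ≈ 0.956900
step 3 [1.5y] zero: DF = P = 9459/10000 ≈ 0.945900
step 4 [2y] zero: DF = P = 4491/5000 ≈ 0.898200
step 5 [2.5y] bond c/2=9/800: DF=(1857171/2000000 − 9/800·(0.970300+0.956900+0.945900+0.898200))/(1+9/800) = 8763/10000 ≈ 0.876300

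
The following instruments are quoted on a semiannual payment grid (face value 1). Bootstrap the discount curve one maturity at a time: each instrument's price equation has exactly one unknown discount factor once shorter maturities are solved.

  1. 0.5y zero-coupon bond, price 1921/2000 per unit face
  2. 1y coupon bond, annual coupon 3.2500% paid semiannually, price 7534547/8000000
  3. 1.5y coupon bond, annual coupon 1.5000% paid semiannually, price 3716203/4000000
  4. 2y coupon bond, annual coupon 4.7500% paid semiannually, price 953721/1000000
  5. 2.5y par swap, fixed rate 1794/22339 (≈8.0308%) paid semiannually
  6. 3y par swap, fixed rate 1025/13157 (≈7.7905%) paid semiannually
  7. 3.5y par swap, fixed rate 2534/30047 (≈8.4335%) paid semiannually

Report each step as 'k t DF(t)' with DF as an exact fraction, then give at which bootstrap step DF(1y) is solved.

step 1 [0.5y] zero: DF = P = 1921/2000 ≈ 0.960500
step 2 [1y] bond c/2=13/800: DF=(7534547/8000000 − 13/800·(0.960500))/(1+13/800) = 4557/5000 ≈ 0.911400
step 3 [1.5y] bond c/2=3/400: DF=(3716203/4000000 − 3/400·(0.960500+0.911400))/(1+3/400) = 4541/5000 ≈ 0.908200
step 4 [2y] bond c/2=19/800: DF=(953721/1000000 − 19/800·(0.960500+0.911400+0.908200))/(1+19/800) = 8671/10000 ≈ 0.867100
step 5 [2.5y] swap r/2=897/22339: DF=(1 − 897/22339·(0.960500+0.911400+0.908200+0.867100))/(1+897/22339) = 4103/5000 ≈ 0.820600
step 6 [3y] swap r/2=1025/26314: DF=(1 − 1025/26314·(0.960500+0.911400+0.908200+0.867100+0.820600))/(1+1025/26314) = 159/200 ≈ 0.795000
step 7 [3.5y] swap r/2=1267/30047: DF=(1 − 1267/30047·(0.960500+0.911400+0.908200+0.867100+0.820600+0.795000))/(1+1267/30047) = 3733/5000 ≈ 0.746600

1 1/2 1921/2000
2 1 4557/5000
3 3/2 4541/5000
4 2 8671/10000
5 5/2 4103/5000
6 3 159/200
7 7/2 3733/5000
DF(1y) is solved at step 2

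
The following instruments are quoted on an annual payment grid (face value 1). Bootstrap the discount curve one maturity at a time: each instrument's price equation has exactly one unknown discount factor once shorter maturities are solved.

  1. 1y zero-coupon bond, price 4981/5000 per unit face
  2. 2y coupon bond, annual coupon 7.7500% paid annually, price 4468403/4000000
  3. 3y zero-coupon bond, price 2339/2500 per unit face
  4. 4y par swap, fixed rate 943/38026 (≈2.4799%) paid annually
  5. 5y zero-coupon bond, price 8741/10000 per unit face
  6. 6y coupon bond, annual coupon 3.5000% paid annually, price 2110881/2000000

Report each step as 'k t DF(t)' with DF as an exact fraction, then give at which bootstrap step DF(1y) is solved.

step 1 [1y] zero: DF = P = 4981/5000 ≈ 0.996200
step 2 [2y] bond c/1=31/400: DF=(4468403/4000000 − 31/400·(0.996200))/(1+31/400) = 9651/10000 ≈ 0.965100
step 3 [3y] zero: DF = P = 2339/2500 ≈ 0.935600
step 4 [4y] swap r/1=943/38026: DF=(1 − 943/38026·(0.996200+0.965100+0.935600))/(1+943/38026) = 9057/10000 ≈ 0.905700
step 5 [5y] zero: DF = P = 8741/10000 ≈ 0.874100
step 6 [6y] bond c/1=7/200: DF=(2110881/2000000 − 7/200·(0.996200+0.965100+0.935600+0.905700+0.874100))/(1+7/200) = 1077/1250 ≈ 0.861600

1 1 4981/5000
2 2 9651/10000
3 3 2339/2500
4 4 9057/10000
5 5 8741/10000
6 6 1077/1250
DF(1y) is solved at step 1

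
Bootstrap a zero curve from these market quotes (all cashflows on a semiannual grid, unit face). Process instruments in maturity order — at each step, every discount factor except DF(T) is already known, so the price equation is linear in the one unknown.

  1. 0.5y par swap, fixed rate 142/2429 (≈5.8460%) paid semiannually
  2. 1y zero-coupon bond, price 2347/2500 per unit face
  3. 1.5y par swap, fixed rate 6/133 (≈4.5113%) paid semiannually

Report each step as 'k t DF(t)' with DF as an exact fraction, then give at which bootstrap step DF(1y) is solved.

1 1/2 2429/2500
2 1 2347/2500
3 3/2 4679/5000
DF(1y) is solved at step 2

step 1 [0.5y] swap r/2=71/2429: DF=(1 − 71/2429·(0))/(1+71/2429) = 2429/2500 ≈ 0.971600
step 2 [1y] zero: DF = P = 2347/2500 ≈ 0.938800
step 3 [1.5y] swap r/2=3/133: DF=(1 − 3/133·(0.971600+0.938800))/(1+3/133) = 4679/5000 ≈ 0.935800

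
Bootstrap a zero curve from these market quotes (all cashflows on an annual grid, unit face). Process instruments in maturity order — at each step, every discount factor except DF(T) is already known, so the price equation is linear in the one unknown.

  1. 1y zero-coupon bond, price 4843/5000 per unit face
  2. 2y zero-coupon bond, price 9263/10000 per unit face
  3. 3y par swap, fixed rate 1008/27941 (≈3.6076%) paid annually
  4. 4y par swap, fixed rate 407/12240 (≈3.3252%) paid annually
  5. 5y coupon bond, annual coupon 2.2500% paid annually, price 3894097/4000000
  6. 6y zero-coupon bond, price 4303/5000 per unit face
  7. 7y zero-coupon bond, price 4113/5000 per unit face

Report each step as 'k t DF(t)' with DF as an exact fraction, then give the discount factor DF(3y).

step 1 [1y] zero: DF = P = 4843/5000 ≈ 0.968600
step 2 [2y] zero: DF = P = 9263/10000 ≈ 0.926300
step 3 [3y] swap r/1=1008/27941: DF=(1 − 1008/27941·(0.968600+0.926300))/(1+1008/27941) = 562/625 ≈ 0.899200
step 4 [4y] swap r/1=407/12240: DF=(1 − 407/12240·(0.968600+0.926300+0.899200))/(1+407/12240) = 8779/10000 ≈ 0.877900
step 5 [5y] bond c/1=9/400: DF=(3894097/4000000 − 9/400·(0.968600+0.926300+0.899200+0.877900))/(1+9/400) = 8713/10000 ≈ 0.871300
step 6 [6y] zero: DF = P = 4303/5000 ≈ 0.860600
step 7 [7y] zero: DF = P = 4113/5000 ≈ 0.822600

1 1 4843/5000
2 2 9263/10000
3 3 562/625
4 4 8779/10000
5 5 8713/10000
6 6 4303/5000
7 7 4113/5000
DF(3y) = 562/625 ≈ 0.899200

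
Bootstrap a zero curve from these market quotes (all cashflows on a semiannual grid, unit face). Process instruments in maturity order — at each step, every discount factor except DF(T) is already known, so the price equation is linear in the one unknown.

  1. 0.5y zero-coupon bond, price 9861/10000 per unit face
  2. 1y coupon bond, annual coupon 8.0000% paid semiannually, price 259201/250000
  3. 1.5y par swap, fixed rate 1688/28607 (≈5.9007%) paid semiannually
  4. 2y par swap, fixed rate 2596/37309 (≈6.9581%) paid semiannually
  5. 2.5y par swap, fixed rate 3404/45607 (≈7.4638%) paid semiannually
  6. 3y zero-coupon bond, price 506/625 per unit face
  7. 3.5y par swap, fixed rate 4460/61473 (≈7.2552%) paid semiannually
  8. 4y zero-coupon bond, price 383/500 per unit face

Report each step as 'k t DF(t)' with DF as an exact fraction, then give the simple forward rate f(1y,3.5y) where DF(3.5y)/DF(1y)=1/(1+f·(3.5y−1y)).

step 1 [0.5y] zero: DF = P = 9861/10000 ≈ 0.986100
step 2 [1y] bond c/2=1/25: DF=(259201/250000 − 1/25·(0.986100))/(1+1/25) = 959/1000 ≈ 0.959000
step 3 [1.5y] swap r/2=844/28607: DF=(1 − 844/28607·(0.986100+0.959000))/(1+844/28607) = 2289/2500 ≈ 0.915600
step 4 [2y] swap r/2=1298/37309: DF=(1 − 1298/37309·(0.986100+0.959000+0.915600))/(1+1298/37309) = 4351/5000 ≈ 0.870200
step 5 [2.5y] swap r/2=1702/45607: DF=(1 − 1702/45607·(0.986100+0.959000+0.915600+0.870200))/(1+1702/45607) = 4149/5000 ≈ 0.829800
step 6 [3y] zero: DF = P = 506/625 ≈ 0.809600
step 7 [3.5y] swap r/2=2230/61473: DF=(1 − 2230/61473·(0.986100+0.959000+0.915600+0.870200+0.829800+0.809600))/(1+2230/61473) = 777/1000 ≈ 0.777000
step 8 [4y] zero: DF = P = 383/500 ≈ 0.766000

1 1/2 9861/10000
2 1 959/1000
3 3/2 2289/2500
4 2 4351/5000
5 5/2 4149/5000
6 3 506/625
7 7/2 777/1000
8 4 383/500
f(1y,3.5y) = ((959/1000)/(777/1000) − 1)/(5/2) = 52/555 ≈ 9.3694%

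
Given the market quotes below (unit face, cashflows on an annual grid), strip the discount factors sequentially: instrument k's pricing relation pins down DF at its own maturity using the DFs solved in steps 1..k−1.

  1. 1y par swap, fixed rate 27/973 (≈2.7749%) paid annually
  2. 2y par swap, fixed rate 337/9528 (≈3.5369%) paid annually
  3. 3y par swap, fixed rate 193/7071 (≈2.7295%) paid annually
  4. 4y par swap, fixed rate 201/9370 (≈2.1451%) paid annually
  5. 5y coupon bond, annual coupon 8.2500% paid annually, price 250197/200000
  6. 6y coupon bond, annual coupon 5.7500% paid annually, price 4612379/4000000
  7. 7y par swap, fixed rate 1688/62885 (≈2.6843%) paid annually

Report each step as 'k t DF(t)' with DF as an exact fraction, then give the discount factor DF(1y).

step 1 [1y] swap r/1=27/973: DF=(1 − 27/973·(0))/(1+27/973) = 973/1000 ≈ 0.973000
step 2 [2y] swap r/1=337/9528: DF=(1 − 337/9528·(0.973000))/(1+337/9528) = 4663/5000 ≈ 0.932600
step 3 [3y] swap r/1=193/7071: DF=(1 − 193/7071·(0.973000+0.932600))/(1+193/7071) = 2307/2500 ≈ 0.922800
step 4 [4y] swap r/1=201/9370: DF=(1 − 201/9370·(0.973000+0.932600+0.922800))/(1+201/9370) = 2299/2500 ≈ 0.919600
step 5 [5y] bond c/1=33/400: DF=(250197/200000 − 33/400·(0.973000+0.932600+0.922800+0.919600))/(1+33/400) = 87/100 ≈ 0.870000
step 6 [6y] bond c/1=23/400: DF=(4612379/4000000 − 23/400·(0.973000+0.932600+0.922800+0.919600+0.870000))/(1+23/400) = 8393/10000 ≈ 0.839300
step 7 [7y] swap r/1=1688/62885: DF=(1 − 1688/62885·(0.973000+0.932600+0.922800+0.919600+0.870000+0.839300))/(1+1688/62885) = 1039/1250 ≈ 0.831200

1 1 973/1000
2 2 4663/5000
3 3 2307/2500
4 4 2299/2500
5 5 87/100
6 6 8393/10000
7 7 1039/1250
DF(1y) = 973/1000 ≈ 0.973000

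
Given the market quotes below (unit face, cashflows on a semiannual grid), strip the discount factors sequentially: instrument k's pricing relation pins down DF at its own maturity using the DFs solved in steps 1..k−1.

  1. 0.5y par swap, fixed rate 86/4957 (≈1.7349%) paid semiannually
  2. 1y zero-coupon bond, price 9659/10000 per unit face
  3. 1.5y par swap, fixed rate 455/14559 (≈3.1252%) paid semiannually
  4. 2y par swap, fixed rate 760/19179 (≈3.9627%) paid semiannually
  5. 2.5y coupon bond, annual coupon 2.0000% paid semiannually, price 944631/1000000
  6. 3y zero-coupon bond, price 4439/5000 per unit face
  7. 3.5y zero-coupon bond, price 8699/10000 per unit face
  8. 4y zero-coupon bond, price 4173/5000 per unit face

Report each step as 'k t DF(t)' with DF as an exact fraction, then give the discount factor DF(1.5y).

step 1 [0.5y] swap r/2=43/4957: DF=(1 − 43/4957·(0))/(1+43/4957) = 4957/5000 ≈ 0.991400
step 2 [1y] zero: DF = P = 9659/10000 ≈ 0.965900
step 3 [1.5y] swap r/2=455/29118: DF=(1 − 455/29118·(0.991400+0.965900))/(1+455/29118) = 1909/2000 ≈ 0.954500
step 4 [2y] swap r/2=380/19179: DF=(1 − 380/19179·(0.991400+0.965900+0.954500))/(1+380/19179) = 231/250 ≈ 0.924000
step 5 [2.5y] bond c/2=1/100: DF=(944631/1000000 − 1/100·(0.991400+0.965900+0.954500+0.924000))/(1+1/100) = 8973/10000 ≈ 0.897300
step 6 [3y] zero: DF = P = 4439/5000 ≈ 0.887800
step 7 [3.5y] zero: DF = P = 8699/10000 ≈ 0.869900
step 8 [4y] zero: DF = P = 4173/5000 ≈ 0.834600

1 1/2 4957/5000
2 1 9659/10000
3 3/2 1909/2000
4 2 231/250
5 5/2 8973/10000
6 3 4439/5000
7 7/2 8699/10000
8 4 4173/5000
DF(1.5y) = 1909/2000 ≈ 0.954500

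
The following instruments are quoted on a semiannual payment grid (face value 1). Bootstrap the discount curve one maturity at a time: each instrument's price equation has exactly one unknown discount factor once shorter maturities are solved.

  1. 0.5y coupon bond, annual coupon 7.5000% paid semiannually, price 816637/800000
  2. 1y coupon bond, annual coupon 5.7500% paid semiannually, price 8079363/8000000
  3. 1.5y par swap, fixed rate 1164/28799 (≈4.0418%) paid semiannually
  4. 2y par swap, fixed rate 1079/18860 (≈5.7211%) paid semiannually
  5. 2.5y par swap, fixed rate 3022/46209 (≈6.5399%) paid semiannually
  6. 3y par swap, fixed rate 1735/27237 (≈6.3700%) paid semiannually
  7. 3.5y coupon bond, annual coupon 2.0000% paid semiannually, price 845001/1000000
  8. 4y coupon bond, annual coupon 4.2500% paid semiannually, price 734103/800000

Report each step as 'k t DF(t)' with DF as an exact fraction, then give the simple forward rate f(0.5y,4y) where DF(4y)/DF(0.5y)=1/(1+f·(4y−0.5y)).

step 1 [0.5y] bond c/2=3/80: DF=(816637/800000 − 3/80·(0))/(1+3/80) = 9839/10000 ≈ 0.983900
step 2 [1y] bond c/2=23/800: DF=(8079363/8000000 − 23/800·(0.983900))/(1+23/800) = 4771/5000 ≈ 0.954200
step 3 [1.5y] swap r/2=582/28799: DF=(1 − 582/28799·(0.983900+0.954200))/(1+582/28799) = 4709/5000 ≈ 0.941800
step 4 [2y] swap r/2=1079/37720: DF=(1 − 1079/37720·(0.983900+0.954200+0.941800))/(1+1079/37720) = 8921/10000 ≈ 0.892100
step 5 [2.5y] swap r/2=1511/46209: DF=(1 − 1511/46209·(0.983900+0.954200+0.941800+0.892100))/(1+1511/46209) = 8489/10000 ≈ 0.848900
step 6 [3y] swap r/2=1735/54474: DF=(1 − 1735/54474·(0.983900+0.954200+0.941800+0.892100+0.848900))/(1+1735/54474) = 1653/2000 ≈ 0.826500
step 7 [3.5y] bond c/2=1/100: DF=(845001/1000000 − 1/100·(0.983900+0.954200+0.941800+0.892100+0.848900+0.826500))/(1+1/100) = 7827/10000 ≈ 0.782700
step 8 [4y] bond c/2=17/800: DF=(734103/800000 − 17/800·(0.983900+0.954200+0.941800+0.892100+0.848900+0.826500+0.782700))/(1+17/800) = 7689/10000 ≈ 0.768900

1 1/2 9839/10000
2 1 4771/5000
3 3/2 4709/5000
4 2 8921/10000
5 5/2 8489/10000
6 3 1653/2000
7 7/2 7827/10000
8 4 7689/10000
f(0.5y,4y) = ((9839/10000)/(7689/10000) − 1)/(7/2) = 4300/53823 ≈ 7.9891%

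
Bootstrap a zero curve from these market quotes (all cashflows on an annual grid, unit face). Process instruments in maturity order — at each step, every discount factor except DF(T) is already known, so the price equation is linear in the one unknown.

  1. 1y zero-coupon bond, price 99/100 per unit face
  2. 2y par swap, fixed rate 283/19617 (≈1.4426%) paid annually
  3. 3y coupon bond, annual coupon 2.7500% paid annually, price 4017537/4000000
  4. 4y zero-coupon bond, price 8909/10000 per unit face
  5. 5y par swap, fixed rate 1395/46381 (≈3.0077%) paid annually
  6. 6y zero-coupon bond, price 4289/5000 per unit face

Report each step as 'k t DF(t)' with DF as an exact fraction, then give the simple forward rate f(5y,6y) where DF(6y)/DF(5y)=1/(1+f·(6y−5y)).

step 1 [1y] zero: DF = P = 99/100 ≈ 0.990000
step 2 [2y] swap r/1=283/19617: DF=(1 − 283/19617·(0.990000))/(1+283/19617) = 9717/10000 ≈ 0.971700
step 3 [3y] bond c/1=11/400: DF=(4017537/4000000 − 11/400·(0.990000+0.971700))/(1+11/400) = 37/40 ≈ 0.925000
step 4 [4y] zero: DF = P = 8909/10000 ≈ 0.890900
step 5 [5y] swap r/1=1395/46381: DF=(1 − 1395/46381·(0.990000+0.971700+0.925000+0.890900))/(1+1395/46381) = 1721/2000 ≈ 0.860500
step 6 [6y] zero: DF = P = 4289/5000 ≈ 0.857800

1 1 99/100
2 2 9717/10000
3 3 37/40
4 4 8909/10000
5 5 1721/2000
6 6 4289/5000
f(5y,6y) = ((1721/2000)/(4289/5000) − 1)/(1) = 27/8578 ≈ 0.3148%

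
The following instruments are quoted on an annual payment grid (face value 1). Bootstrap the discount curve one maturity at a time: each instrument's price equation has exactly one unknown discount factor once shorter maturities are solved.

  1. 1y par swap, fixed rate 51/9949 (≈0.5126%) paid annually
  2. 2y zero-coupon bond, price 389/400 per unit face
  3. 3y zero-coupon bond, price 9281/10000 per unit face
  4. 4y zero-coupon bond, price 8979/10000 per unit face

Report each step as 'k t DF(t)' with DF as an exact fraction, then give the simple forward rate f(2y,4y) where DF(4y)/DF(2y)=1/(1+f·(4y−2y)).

step 1 [1y] swap r/1=51/9949: DF=(1 − 51/9949·(0))/(1+51/9949) = 9949/10000 ≈ 0.994900
step 2 [2y] zero: DF = P = 389/400 ≈ 0.972500
step 3 [3y] zero: DF = P = 9281/10000 ≈ 0.928100
step 4 [4y] zero: DF = P = 8979/10000 ≈ 0.897900

1 1 9949/10000
2 2 389/400
3 3 9281/10000
4 4 8979/10000
f(2y,4y) = ((389/400)/(8979/10000) − 1)/(2) = 373/8979 ≈ 4.1541%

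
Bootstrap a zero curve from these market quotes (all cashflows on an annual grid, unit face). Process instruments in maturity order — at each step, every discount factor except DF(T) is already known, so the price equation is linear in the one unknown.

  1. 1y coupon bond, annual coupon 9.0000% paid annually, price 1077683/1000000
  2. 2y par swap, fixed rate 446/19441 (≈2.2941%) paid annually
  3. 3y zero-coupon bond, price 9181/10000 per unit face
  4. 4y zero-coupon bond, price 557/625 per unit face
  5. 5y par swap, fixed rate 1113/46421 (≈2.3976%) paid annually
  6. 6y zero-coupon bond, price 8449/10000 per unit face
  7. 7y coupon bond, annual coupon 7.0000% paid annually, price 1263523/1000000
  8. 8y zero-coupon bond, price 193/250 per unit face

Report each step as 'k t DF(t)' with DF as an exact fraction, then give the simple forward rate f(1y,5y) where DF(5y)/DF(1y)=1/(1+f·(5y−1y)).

1 1 9887/10000
2 2 4777/5000
3 3 9181/10000
4 4 557/625
5 5 8887/10000
6 6 8449/10000
7 7 8219/10000
8 8 193/250
f(1y,5y) = ((9887/10000)/(8887/10000) − 1)/(4) = 250/8887 ≈ 2.8131%

step 1 [1y] bond c/1=9/100: DF=(1077683/1000000 − 9/100·(0))/(1+9/100) = 9887/10000 ≈ 0.988700
step 2 [2y] swap r/1=446/19441: DF=(1 − 446/19441·(0.988700))/(1+446/19441) = 4777/5000 ≈ 0.955400
step 3 [3y] zero: DF = P = 9181/10000 ≈ 0.918100
step 4 [4y] zero: DF = P = 557/625 ≈ 0.891200
step 5 [5y] swap r/1=1113/46421: DF=(1 − 1113/46421·(0.988700+0.955400+0.918100+0.891200))/(1+1113/46421) = 8887/10000 ≈ 0.888700
step 6 [6y] zero: DF = P = 8449/10000 ≈ 0.844900
step 7 [7y] bond c/1=7/100: DF=(1263523/1000000 − 7/100·(0.988700+0.955400+0.918100+0.891200+0.888700+0.844900))/(1+7/100) = 8219/10000 ≈ 0.821900
step 8 [8y] zero: DF = P = 193/250 ≈ 0.772000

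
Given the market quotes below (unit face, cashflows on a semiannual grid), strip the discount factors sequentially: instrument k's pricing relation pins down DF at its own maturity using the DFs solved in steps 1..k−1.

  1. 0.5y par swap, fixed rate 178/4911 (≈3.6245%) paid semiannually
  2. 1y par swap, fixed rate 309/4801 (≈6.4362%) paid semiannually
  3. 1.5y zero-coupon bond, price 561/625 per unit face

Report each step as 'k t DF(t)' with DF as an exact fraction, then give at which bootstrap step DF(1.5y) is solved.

1 1/2 4911/5000
2 1 4691/5000
3 3/2 561/625
DF(1.5y) is solved at step 3

step 1 [0.5y] swap r/2=89/4911: DF=(1 − 89/4911·(0))/(1+89/4911) = 4911/5000 ≈ 0.982200
step 2 [1y] swap r/2=309/9602: DF=(1 − 309/9602·(0.982200))/(1+309/9602) = 4691/5000 ≈ 0.938200
step 3 [1.5y] zero: DF = P = 561/625 ≈ 0.897600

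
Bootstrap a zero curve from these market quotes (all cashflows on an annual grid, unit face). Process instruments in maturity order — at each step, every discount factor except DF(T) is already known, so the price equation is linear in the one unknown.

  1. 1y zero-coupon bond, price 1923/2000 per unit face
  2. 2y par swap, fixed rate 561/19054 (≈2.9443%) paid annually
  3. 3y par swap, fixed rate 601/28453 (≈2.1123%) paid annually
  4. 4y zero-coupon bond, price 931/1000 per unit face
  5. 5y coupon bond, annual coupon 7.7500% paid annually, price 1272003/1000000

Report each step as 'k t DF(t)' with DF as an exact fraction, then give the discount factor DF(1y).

step 1 [1y] zero: DF = P = 1923/2000 ≈ 0.961500
step 2 [2y] swap r/1=561/19054: DF=(1 − 561/19054·(0.961500))/(1+561/19054) = 9439/10000 ≈ 0.943900
step 3 [3y] swap r/1=601/28453: DF=(1 − 601/28453·(0.961500+0.943900))/(1+601/28453) = 9399/10000 ≈ 0.939900
step 4 [4y] zero: DF = P = 931/1000 ≈ 0.931000
step 5 [5y] bond c/1=31/400: DF=(1272003/1000000 − 31/400·(0.961500+0.943900+0.939900+0.931000))/(1+31/400) = 9089/10000 ≈ 0.908900

1 1 1923/2000
2 2 9439/10000
3 3 9399/10000
4 4 931/1000
5 5 9089/10000
DF(1y) = 1923/2000 ≈ 0.961500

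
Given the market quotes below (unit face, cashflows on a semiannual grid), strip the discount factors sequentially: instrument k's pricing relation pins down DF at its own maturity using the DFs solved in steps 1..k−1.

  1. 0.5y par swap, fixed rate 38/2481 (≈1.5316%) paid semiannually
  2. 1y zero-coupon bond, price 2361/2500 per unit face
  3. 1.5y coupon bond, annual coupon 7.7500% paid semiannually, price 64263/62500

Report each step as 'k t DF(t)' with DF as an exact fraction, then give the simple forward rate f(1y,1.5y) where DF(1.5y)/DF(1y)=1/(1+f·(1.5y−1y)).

step 1 [0.5y] swap r/2=19/2481: DF=(1 − 19/2481·(0))/(1+19/2481) = 2481/2500 ≈ 0.992400
step 2 [1y] zero: DF = P = 2361/2500 ≈ 0.944400
step 3 [1.5y] bond c/2=31/800: DF=(64263/62500 − 31/800·(0.992400+0.944400))/(1+31/800) = 1147/1250 ≈ 0.917600

1 1/2 2481/2500
2 1 2361/2500
3 3/2 1147/1250
f(1y,1.5y) = ((2361/2500)/(1147/1250) − 1)/(1/2) = 67/1147 ≈ 5.8413%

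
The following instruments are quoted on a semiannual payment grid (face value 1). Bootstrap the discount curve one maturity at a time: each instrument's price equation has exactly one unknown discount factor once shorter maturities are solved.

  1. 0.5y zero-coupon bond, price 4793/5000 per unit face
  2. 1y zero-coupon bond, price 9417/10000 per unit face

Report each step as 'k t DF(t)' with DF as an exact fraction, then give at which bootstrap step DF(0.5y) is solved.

step 1 [0.5y] zero: DF = P = 4793/5000 ≈ 0.958600
step 2 [1y] zero: DF = P = 9417/10000 ≈ 0.941700

1 1/2 4793/5000
2 1 9417/10000
DF(0.5y) is solved at step 1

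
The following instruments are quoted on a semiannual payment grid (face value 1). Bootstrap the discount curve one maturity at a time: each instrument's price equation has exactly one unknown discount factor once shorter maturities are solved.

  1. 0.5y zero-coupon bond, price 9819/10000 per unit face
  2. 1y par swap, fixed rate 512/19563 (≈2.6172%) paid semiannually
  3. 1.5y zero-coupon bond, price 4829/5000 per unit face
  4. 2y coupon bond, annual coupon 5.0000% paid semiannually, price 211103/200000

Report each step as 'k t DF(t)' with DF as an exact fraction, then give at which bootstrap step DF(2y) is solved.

step 1 [0.5y] zero: DF = P = 9819/10000 ≈ 0.981900
step 2 [1y] swap r/2=256/19563: DF=(1 − 256/19563·(0.981900))/(1+256/19563) = 609/625 ≈ 0.974400
step 3 [1.5y] zero: DF = P = 4829/5000 ≈ 0.965800
step 4 [2y] bond c/2=1/40: DF=(211103/200000 − 1/40·(0.981900+0.974400+0.965800))/(1+1/40) = 1917/2000 ≈ 0.958500

1 1/2 9819/10000
2 1 609/625
3 3/2 4829/5000
4 2 1917/2000
DF(2y) is solved at step 4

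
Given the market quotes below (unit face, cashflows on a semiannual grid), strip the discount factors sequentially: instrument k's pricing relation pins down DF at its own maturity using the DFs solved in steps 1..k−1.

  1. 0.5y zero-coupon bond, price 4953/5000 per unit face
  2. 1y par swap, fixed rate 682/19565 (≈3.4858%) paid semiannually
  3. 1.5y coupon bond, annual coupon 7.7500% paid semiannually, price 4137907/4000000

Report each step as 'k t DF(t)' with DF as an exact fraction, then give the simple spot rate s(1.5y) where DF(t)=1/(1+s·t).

step 1 [0.5y] zero: DF = P = 4953/5000 ≈ 0.990600
step 2 [1y] swap r/2=341/19565: DF=(1 − 341/19565·(0.990600))/(1+341/19565) = 9659/10000 ≈ 0.965900
step 3 [1.5y] bond c/2=31/800: DF=(4137907/4000000 − 31/800·(0.990600+0.965900))/(1+31/800) = 9229/10000 ≈ 0.922900

1 1/2 4953/5000
2 1 9659/10000
3 3/2 9229/10000
s(1.5y) = (1/(9229/10000) − 1)/(3/2) = 514/9229 ≈ 5.5694%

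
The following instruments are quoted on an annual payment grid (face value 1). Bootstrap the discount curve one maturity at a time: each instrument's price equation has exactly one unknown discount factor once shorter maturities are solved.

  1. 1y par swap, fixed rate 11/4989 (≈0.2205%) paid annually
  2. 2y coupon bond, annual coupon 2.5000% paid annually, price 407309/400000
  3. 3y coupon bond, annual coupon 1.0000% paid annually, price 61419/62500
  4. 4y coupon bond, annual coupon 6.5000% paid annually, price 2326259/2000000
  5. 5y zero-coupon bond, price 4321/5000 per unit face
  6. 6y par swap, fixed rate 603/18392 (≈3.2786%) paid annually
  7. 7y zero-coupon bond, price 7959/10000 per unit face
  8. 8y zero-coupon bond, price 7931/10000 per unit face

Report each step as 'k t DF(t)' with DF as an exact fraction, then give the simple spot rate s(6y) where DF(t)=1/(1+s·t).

1 1 4989/5000
2 2 9691/10000
3 3 1907/2000
4 4 9139/10000
5 5 4321/5000
6 6 8191/10000
7 7 7959/10000
8 8 7931/10000
s(6y) = (1/(8191/10000) − 1)/(6) = 603/16382 ≈ 3.6809%

step 1 [1y] swap r/1=11/4989: DF=(1 − 11/4989·(0))/(1+11/4989) = 4989/5000 ≈ 0.997800
step 2 [2y] bond c/1=1/40: DF=(407309/400000 − 1/40·(0.997800))/(1+1/40) = 9691/10000 ≈ 0.969100
step 3 [3y] bond c/1=1/100: DF=(61419/62500 − 1/100·(0.997800+0.969100))/(1+1/100) = 1907/2000 ≈ 0.953500
step 4 [4y] bond c/1=13/200: DF=(2326259/2000000 − 13/200·(0.997800+0.969100+0.953500))/(1+13/200) = 9139/10000 ≈ 0.913900
step 5 [5y] zero: DF = P = 4321/5000 ≈ 0.864200
step 6 [6y] swap r/1=603/18392: DF=(1 − 603/18392·(0.997800+0.969100+0.953500+0.913900+0.864200))/(1+603/18392) = 8191/10000 ≈ 0.819100
step 7 [7y] zero: DF = P = 7959/10000 ≈ 0.795900
step 8 [8y] zero: DF = P = 7931/10000 ≈ 0.793100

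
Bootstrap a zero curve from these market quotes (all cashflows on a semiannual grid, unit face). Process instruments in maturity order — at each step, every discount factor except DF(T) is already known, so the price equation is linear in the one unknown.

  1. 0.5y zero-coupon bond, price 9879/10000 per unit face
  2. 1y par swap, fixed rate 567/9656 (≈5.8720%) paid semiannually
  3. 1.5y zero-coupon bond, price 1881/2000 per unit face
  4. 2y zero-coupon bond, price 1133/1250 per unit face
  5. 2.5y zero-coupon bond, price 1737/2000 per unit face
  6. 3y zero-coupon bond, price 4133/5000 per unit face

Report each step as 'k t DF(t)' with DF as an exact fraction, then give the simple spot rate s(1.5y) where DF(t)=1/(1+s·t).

1 1/2 9879/10000
2 1 9433/10000
3 3/2 1881/2000
4 2 1133/1250
5 5/2 1737/2000
6 3 4133/5000
s(1.5y) = (1/(1881/2000) − 1)/(3/2) = 238/5643 ≈ 4.2176%

step 1 [0.5y] zero: DF = P = 9879/10000 ≈ 0.987900
step 2 [1y] swap r/2=567/19312: DF=(1 − 567/19312·(0.987900))/(1+567/19312) = 9433/10000 ≈ 0.943300
step 3 [1.5y] zero: DF = P = 1881/2000 ≈ 0.940500
step 4 [2y] zero: DF = P = 1133/1250 ≈ 0.906400
step 5 [2.5y] zero: DF = P = 1737/2000 ≈ 0.868500
step 6 [3y] zero: DF = P = 4133/5000 ≈ 0.826600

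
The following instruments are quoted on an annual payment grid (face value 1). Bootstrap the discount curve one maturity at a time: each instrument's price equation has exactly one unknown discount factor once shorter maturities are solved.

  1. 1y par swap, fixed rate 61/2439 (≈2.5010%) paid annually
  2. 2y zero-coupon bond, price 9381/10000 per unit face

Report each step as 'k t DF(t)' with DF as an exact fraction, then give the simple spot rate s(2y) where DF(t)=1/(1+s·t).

step 1 [1y] swap r/1=61/2439: DF=(1 − 61/2439·(0))/(1+61/2439) = 2439/2500 ≈ 0.975600
step 2 [2y] zero: DF = P = 9381/10000 ≈ 0.938100

1 1 2439/2500
2 2 9381/10000
s(2y) = (1/(9381/10000) − 1)/(2) = 619/18762 ≈ 3.2992%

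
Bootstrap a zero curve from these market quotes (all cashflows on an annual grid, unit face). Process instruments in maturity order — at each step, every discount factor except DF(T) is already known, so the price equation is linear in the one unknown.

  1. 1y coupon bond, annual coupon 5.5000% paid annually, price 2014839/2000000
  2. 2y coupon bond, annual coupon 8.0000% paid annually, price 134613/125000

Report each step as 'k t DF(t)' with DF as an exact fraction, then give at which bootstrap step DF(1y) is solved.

step 1 [1y] bond c/1=11/200: DF=(2014839/2000000 − 11/200·(0))/(1+11/200) = 9549/10000 ≈ 0.954900
step 2 [2y] bond c/1=2/25: DF=(134613/125000 − 2/25·(0.954900))/(1+2/25) = 579/625 ≈ 0.926400

1 1 9549/10000
2 2 579/625
DF(1y) is solved at step 1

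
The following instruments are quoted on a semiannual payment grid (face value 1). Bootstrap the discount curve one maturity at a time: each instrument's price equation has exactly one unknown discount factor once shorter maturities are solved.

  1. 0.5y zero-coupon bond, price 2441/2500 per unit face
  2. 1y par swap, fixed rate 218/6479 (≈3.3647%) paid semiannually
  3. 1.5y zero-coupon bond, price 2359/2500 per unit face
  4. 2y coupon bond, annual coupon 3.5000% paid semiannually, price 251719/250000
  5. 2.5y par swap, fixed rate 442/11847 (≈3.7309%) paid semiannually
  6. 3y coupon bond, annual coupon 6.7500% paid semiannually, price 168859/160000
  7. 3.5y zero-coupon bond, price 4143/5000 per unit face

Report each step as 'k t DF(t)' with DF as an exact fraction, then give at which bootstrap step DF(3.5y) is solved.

step 1 [0.5y] zero: DF = P = 2441/2500 ≈ 0.976400
step 2 [1y] swap r/2=109/6479: DF=(1 − 109/6479·(0.976400))/(1+109/6479) = 9673/10000 ≈ 0.967300
step 3 [1.5y] zero: DF = P = 2359/2500 ≈ 0.943600
step 4 [2y] bond c/2=7/400: DF=(251719/250000 − 7/400·(0.976400+0.967300+0.943600))/(1+7/400) = 9399/10000 ≈ 0.939900
step 5 [2.5y] swap r/2=221/11847: DF=(1 − 221/11847·(0.976400+0.967300+0.943600+0.939900))/(1+221/11847) = 2279/2500 ≈ 0.911600
step 6 [3y] bond c/2=27/800: DF=(168859/160000 − 27/800·(0.976400+0.967300+0.943600+0.939900+0.911600))/(1+27/800) = 4331/5000 ≈ 0.866200
step 7 [3.5y] zero: DF = P = 4143/5000 ≈ 0.828600

1 1/2 2441/2500
2 1 9673/10000
3 3/2 2359/2500
4 2 9399/10000
5 5/2 2279/2500
6 3 4331/5000
7 7/2 4143/5000
DF(3.5y) is solved at step 7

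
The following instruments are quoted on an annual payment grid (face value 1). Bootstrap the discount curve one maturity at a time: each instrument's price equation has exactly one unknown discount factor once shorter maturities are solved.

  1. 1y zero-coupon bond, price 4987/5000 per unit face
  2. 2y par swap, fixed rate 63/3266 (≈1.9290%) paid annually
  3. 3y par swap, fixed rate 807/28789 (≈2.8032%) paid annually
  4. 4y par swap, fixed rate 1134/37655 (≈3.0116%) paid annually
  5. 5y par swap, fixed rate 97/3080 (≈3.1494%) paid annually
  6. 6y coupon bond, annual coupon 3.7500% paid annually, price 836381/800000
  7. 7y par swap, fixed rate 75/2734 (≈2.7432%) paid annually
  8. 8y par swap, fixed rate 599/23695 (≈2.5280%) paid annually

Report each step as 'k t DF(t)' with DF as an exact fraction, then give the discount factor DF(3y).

step 1 [1y] zero: DF = P = 4987/5000 ≈ 0.997400
step 2 [2y] swap r/1=63/3266: DF=(1 − 63/3266·(0.997400))/(1+63/3266) = 4811/5000 ≈ 0.962200
step 3 [3y] swap r/1=807/28789: DF=(1 − 807/28789·(0.997400+0.962200))/(1+807/28789) = 9193/10000 ≈ 0.919300
step 4 [4y] swap r/1=1134/37655: DF=(1 − 1134/37655·(0.997400+0.962200+0.919300))/(1+1134/37655) = 4433/5000 ≈ 0.886600
step 5 [5y] swap r/1=97/3080: DF=(1 − 97/3080·(0.997400+0.962200+0.919300+0.886600))/(1+97/3080) = 1709/2000 ≈ 0.854500
step 6 [6y] bond c/1=3/80: DF=(836381/800000 − 3/80·(0.997400+0.962200+0.919300+0.886600+0.854500))/(1+3/80) = 8407/10000 ≈ 0.840700
step 7 [7y] swap r/1=75/2734: DF=(1 − 75/2734·(0.997400+0.962200+0.919300+0.886600+0.854500+0.840700))/(1+75/2734) = 331/400 ≈ 0.827500
step 8 [8y] swap r/1=599/23695: DF=(1 − 599/23695·(0.997400+0.962200+0.919300+0.886600+0.854500+0.840700+0.827500))/(1+599/23695) = 8203/10000 ≈ 0.820300

1 1 4987/5000
2 2 4811/5000
3 3 9193/10000
4 4 4433/5000
5 5 1709/2000
6 6 8407/10000
7 7 331/400
8 8 8203/10000
DF(3y) = 9193/10000 ≈ 0.919300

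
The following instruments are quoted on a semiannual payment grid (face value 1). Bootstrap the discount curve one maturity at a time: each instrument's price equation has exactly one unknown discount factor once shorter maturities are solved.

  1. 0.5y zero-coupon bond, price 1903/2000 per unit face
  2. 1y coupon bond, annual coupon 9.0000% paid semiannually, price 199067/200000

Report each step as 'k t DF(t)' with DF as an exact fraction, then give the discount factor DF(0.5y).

1 1/2 1903/2000
2 1 1823/2000
DF(0.5y) = 1903/2000 ≈ 0.951500

step 1 [0.5y] zero: DF = P = 1903/2000 ≈ 0.951500
step 2 [1y] bond c/2=9/200: DF=(199067/200000 − 9/200·(0.951500))/(1+9/200) = 1823/2000 ≈ 0.911500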